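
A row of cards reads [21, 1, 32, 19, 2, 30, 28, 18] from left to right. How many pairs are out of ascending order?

14 out-of-order pairs

Element-by-element contributions:
21: 4
1: 0
32: 5
19: 2
2: 0
30: 2
28: 1
18: 0
Sum: 4 + 0 + 5 + 2 + 0 + 2 + 1 + 0 = 14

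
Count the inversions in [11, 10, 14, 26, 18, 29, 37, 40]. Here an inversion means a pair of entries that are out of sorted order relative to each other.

For each element, count later entries that are smaller:
11 → 10 → 1
10 → none → 0
14 → none → 0
26 → 18 → 1
18 → none → 0
29 → none → 0
37 → none → 0
40 → none → 0
Sum: 1 + 0 + 0 + 1 + 0 + 0 + 0 + 0 = 2

2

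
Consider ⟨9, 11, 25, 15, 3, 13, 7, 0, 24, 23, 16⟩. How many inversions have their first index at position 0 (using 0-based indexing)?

3 such elements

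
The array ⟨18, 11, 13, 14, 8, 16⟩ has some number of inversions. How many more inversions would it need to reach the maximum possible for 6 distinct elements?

7

Maximum inversions for 6 distinct elements is C(6, 2) = 6·5/2 = 15.
Current inversions — for each element, count later smaller elements:
18: 5
11: 1
13: 1
14: 1
8: 0
16: 0
Current total: 5 + 1 + 1 + 1 + 0 + 0 = 8
Shortfall: 15 − 8 = 7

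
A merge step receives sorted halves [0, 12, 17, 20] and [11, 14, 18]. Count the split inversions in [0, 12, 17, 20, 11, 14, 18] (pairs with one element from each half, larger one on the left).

6

For each element r of the right run, count left-run elements greater than r:
r = 11: 12, 17, 20 → 3
r = 14: 17, 20 → 2
r = 18: 20 → 1
Cross-inversions: 3 + 2 + 1 = 6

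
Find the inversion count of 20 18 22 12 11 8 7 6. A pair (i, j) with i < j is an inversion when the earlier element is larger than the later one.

For each element, count later entries that are smaller:
20 → 18, 12, 11, 8, 7, 6 → 6
18 → 12, 11, 8, 7, 6 → 5
22 → 12, 11, 8, 7, 6 → 5
12 → 11, 8, 7, 6 → 4
11 → 8, 7, 6 → 3
8 → 7, 6 → 2
7 → 6 → 1
6 → none → 0
Sum: 6 + 5 + 5 + 4 + 3 + 2 + 1 + 0 = 26

26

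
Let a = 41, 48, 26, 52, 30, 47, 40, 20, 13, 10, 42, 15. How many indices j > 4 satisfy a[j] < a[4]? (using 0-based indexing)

4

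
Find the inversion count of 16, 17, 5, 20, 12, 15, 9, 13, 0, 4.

For each element, count later entries that are smaller:
16: 7
17: 7
5: 2
20: 6
12: 3
15: 4
9: 2
13: 2
0: 0
4: 0
Sum: 7 + 7 + 2 + 6 + 3 + 4 + 2 + 2 + 0 + 0 = 33

33 inversions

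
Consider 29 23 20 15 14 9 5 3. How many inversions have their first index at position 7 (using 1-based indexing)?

1

The element at index 7 is 5.
Elements after it: 3
Those smaller than 5: 3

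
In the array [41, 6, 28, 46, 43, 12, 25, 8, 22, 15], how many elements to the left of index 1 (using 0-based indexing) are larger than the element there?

1

The element at index 1 is 6.
Elements before it: 41
Those larger than 6: 41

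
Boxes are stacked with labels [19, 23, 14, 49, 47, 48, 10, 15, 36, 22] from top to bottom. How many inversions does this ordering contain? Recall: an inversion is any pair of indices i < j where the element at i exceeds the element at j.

Inversions: 23

Sweep left to right; for each value list the smaller values that follow it:
19 → 14, 10, 15 → 3
23 → 14, 10, 15, 22 → 4
14 → 10 → 1
49 → 47, 48, 10, 15, 36, 22 → 6
47 → 10, 15, 36, 22 → 4
48 → 10, 15, 36, 22 → 4
10 → none → 0
15 → none → 0
36 → 22 → 1
22 → none → 0
Sum: 3 + 4 + 1 + 6 + 4 + 4 + 0 + 0 + 1 + 0 = 23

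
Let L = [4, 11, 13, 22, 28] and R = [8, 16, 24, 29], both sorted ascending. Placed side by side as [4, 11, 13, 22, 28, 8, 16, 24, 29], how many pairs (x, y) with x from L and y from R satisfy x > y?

Split inversions: 7

For each element r of the right run, count left-run elements greater than r:
r = 8: 11, 13, 22, 28 → 4
r = 16: 22, 28 → 2
r = 24: 28 → 1
r = 29: none → 0
Cross-inversions: 4 + 2 + 1 + 0 = 7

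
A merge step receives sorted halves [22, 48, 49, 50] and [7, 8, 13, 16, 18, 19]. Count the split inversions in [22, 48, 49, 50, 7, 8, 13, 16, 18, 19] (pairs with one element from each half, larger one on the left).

There are 24 cross-inversions.

Take each right-half value and tally the left-half values above it:
r = 7: 22, 48, 49, 50 → 4
r = 8: 22, 48, 49, 50 → 4
r = 13: 22, 48, 49, 50 → 4
r = 16: 22, 48, 49, 50 → 4
r = 18: 22, 48, 49, 50 → 4
r = 19: 22, 48, 49, 50 → 4
Cross-inversions: 4 + 4 + 4 + 4 + 4 + 4 = 24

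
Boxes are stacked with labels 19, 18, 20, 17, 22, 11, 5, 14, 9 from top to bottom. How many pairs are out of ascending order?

Element-by-element contributions:
19 → 18, 17, 11, 5, 14, 9 → 6
18 → 17, 11, 5, 14, 9 → 5
20 → 17, 11, 5, 14, 9 → 5
17 → 11, 5, 14, 9 → 4
22 → 11, 5, 14, 9 → 4
11 → 5, 9 → 2
5 → none → 0
14 → 9 → 1
9 → none → 0
Sum: 6 + 5 + 5 + 4 + 4 + 2 + 0 + 1 + 0 = 27

27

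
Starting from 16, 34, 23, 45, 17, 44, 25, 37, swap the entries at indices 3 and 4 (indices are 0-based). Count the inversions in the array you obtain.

Positions 3 and 4 hold 45 and 17; after swapping, the array is [16, 34, 23, 17, 45, 44, 25, 37].
Sweep left to right; for each value list the smaller values that follow it:
16 → none → 0
34 → 23, 17, 25 → 3
23 → 17 → 1
17 → none → 0
45 → 44, 25, 37 → 3
44 → 25, 37 → 2
25 → none → 0
37 → none → 0
Sum: 0 + 3 + 1 + 0 + 3 + 2 + 0 + 0 = 9

9 inversions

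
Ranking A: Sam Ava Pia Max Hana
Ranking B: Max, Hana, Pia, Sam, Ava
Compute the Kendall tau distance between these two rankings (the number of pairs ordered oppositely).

8 discordant pairs

Assign each item its position (1..5) in the first ordering, then rewrite the second ordering as that position sequence:
positions: Sam→1, Ava→2, Pia→3, Max→4, Hana→5
second ordering as positions: [4, 5, 3, 1, 2]
Discordant pairs = inversions in this position sequence.
4: 3, 1, 2 → 3
5: 3, 1, 2 → 3
3: 1, 2 → 2
1: 0
2: 0
Total: 3 + 3 + 2 + 0 + 0 = 8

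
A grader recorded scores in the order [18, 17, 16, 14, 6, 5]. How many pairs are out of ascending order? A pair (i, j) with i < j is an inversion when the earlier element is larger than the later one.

Count, for each position, how many later elements it exceeds:
18: 5
17: 4
16: 3
14: 2
6: 1
5: 0
Sum: 5 + 4 + 3 + 2 + 1 + 0 = 15

15 inversions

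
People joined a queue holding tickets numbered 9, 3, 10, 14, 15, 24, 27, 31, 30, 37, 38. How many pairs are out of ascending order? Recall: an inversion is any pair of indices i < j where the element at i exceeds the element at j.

2 inversions

Sweep left to right; for each value list the smaller values that follow it:
9: 1
3: 0
10: 0
14: 0
15: 0
24: 0
27: 0
31: 1
30: 0
37: 0
38: 0
Sum: 1 + 0 + 0 + 0 + 0 + 0 + 0 + 1 + 0 + 0 + 0 = 2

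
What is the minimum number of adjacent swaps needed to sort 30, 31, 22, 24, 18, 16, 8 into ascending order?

19

Each adjacent swap fixes exactly one inversion, so the minimum swap count equals the number of inversions.
Count inversions — for each element, later elements that are smaller:
30: 22, 24, 18, 16, 8 → 5
31: 22, 24, 18, 16, 8 → 5
22: 18, 16, 8 → 3
24: 18, 16, 8 → 3
18: 16, 8 → 2
16: 8 → 1
8: none → 0
Total inversions: 5 + 5 + 3 + 3 + 2 + 1 + 0 = 19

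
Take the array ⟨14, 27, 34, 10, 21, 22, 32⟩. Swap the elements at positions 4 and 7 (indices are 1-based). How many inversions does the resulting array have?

There are 13 inversions.

Positions 4 and 7 hold 10 and 32; after swapping, the array is [14, 27, 34, 32, 21, 22, 10].
Count, for each position, how many later elements it exceeds:
14 → 10 → 1
27 → 21, 22, 10 → 3
34 → 32, 21, 22, 10 → 4
32 → 21, 22, 10 → 3
21 → 10 → 1
22 → 10 → 1
10 → none → 0
Sum: 1 + 3 + 4 + 3 + 1 + 1 + 0 = 13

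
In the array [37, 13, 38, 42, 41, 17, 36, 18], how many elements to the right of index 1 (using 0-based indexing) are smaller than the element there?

0

The element at index 1 is 13.
Elements after it: 38, 42, 41, 17, 36, 18
None of them are smaller than 13.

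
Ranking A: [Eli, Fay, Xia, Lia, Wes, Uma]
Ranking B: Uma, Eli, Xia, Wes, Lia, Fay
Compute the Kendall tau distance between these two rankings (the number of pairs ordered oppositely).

9

Assign each item its position (1..6) in the first ordering, then rewrite the second ordering as that position sequence:
positions: Eli→1, Fay→2, Xia→3, Lia→4, Wes→5, Uma→6
second ordering as positions: [6, 1, 3, 5, 4, 2]
Discordant pairs = inversions in this position sequence.
6: 1, 3, 5, 4, 2 → 5
1: 0
3: 2 → 1
5: 4, 2 → 2
4: 2 → 1
2: 0
Total: 5 + 0 + 1 + 2 + 1 + 0 = 9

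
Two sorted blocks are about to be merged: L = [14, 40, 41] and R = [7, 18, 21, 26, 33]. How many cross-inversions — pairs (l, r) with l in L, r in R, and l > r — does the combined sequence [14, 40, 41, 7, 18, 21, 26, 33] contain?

11

Take each right-half value and tally the left-half values above it:
r = 7: 14, 40, 41 → 3
r = 18: 40, 41 → 2
r = 21: 40, 41 → 2
r = 26: 40, 41 → 2
r = 33: 40, 41 → 2
Cross-inversions: 3 + 2 + 2 + 2 + 2 = 11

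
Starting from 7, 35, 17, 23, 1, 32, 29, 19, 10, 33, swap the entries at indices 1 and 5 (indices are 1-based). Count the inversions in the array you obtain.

19 inversions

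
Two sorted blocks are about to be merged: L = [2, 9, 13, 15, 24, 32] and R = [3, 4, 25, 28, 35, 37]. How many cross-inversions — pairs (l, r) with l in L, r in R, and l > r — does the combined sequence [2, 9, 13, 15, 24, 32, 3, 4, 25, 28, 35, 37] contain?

There are 12 cross-inversions.

Count, for every r in R, how many entries of L exceed r:
r = 3: 9, 13, 15, 24, 32 → 5
r = 4: 9, 13, 15, 24, 32 → 5
r = 25: 32 → 1
r = 28: 32 → 1
r = 35: none → 0
r = 37: none → 0
Cross-inversions: 5 + 5 + 1 + 1 + 0 + 0 = 12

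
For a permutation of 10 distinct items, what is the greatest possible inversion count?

45

A reversed (strictly descending) arrangement makes every pair an inversion, giving C(10, 2) inversions.
C(10, 2) = 10·9/2 = 45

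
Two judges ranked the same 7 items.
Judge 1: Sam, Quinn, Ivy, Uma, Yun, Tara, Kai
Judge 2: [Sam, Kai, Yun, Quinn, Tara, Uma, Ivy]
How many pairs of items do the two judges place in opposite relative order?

11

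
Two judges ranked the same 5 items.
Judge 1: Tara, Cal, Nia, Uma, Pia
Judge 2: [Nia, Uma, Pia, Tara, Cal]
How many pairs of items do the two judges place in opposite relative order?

6

Assign each item its position (1..5) in the first ordering, then rewrite the second ordering as that position sequence:
positions: Tara→1, Cal→2, Nia→3, Uma→4, Pia→5
second ordering as positions: [3, 4, 5, 1, 2]
Discordant pairs = inversions in this position sequence.
3: 1, 2 → 2
4: 1, 2 → 2
5: 1, 2 → 2
1: 0
2: 0
Total: 2 + 2 + 2 + 0 + 0 = 6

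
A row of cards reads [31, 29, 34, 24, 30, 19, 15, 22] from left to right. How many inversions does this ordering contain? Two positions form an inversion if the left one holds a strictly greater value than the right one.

22

For each element, count later entries that are smaller:
31 → 29, 24, 30, 19, 15, 22 → 6
29 → 24, 19, 15, 22 → 4
34 → 24, 30, 19, 15, 22 → 5
24 → 19, 15, 22 → 3
30 → 19, 15, 22 → 3
19 → 15 → 1
15 → none → 0
22 → none → 0
Sum: 6 + 4 + 5 + 3 + 3 + 1 + 0 + 0 = 22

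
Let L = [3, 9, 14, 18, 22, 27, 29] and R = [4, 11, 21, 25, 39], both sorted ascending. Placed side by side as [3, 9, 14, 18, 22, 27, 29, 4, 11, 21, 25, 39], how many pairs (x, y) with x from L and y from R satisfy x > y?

16 cross-inversions

Count, for every r in R, how many entries of L exceed r:
r = 4: 9, 14, 18, 22, 27, 29 → 6
r = 11: 14, 18, 22, 27, 29 → 5
r = 21: 22, 27, 29 → 3
r = 25: 27, 29 → 2
r = 39: none → 0
Cross-inversions: 6 + 5 + 3 + 2 + 0 = 16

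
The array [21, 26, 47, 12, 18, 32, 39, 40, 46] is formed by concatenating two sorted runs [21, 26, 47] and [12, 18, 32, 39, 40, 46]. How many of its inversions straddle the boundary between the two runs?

10 cross-inversions

For each element r of the right run, count left-run elements greater than r:
r = 12: 21, 26, 47 → 3
r = 18: 21, 26, 47 → 3
r = 32: 47 → 1
r = 39: 47 → 1
r = 40: 47 → 1
r = 46: 47 → 1
Cross-inversions: 3 + 3 + 1 + 1 + 1 + 1 = 10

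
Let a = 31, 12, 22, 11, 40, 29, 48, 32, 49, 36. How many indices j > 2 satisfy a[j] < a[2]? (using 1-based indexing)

1

The element at index 2 is 12.
Elements after it: 22, 11, 40, 29, 48, 32, 49, 36
Those smaller than 12: 11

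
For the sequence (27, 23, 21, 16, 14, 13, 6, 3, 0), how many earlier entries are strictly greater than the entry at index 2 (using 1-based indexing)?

1 such element

The element at index 2 is 23.
Elements before it: 27
Those larger than 23: 27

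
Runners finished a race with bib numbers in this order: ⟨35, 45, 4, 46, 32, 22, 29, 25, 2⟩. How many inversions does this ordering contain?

Inversions: 26

Count, for each position, how many later elements it exceeds:
35 → 4, 32, 22, 29, 25, 2 → 6
45 → 4, 32, 22, 29, 25, 2 → 6
4 → 2 → 1
46 → 32, 22, 29, 25, 2 → 5
32 → 22, 29, 25, 2 → 4
22 → 2 → 1
29 → 25, 2 → 2
25 → 2 → 1
2 → none → 0
Sum: 6 + 6 + 1 + 5 + 4 + 1 + 2 + 1 + 0 = 26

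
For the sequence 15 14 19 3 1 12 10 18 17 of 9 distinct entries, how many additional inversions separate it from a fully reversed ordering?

18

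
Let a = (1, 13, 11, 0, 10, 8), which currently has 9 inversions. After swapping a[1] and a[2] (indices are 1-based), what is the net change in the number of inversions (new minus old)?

Positions 1 and 2 hold 1 and 13; after swapping, the array is [13, 1, 11, 0, 10, 8].
For each element, count later entries that are smaller:
13 → 1, 11, 0, 10, 8 → 5
1 → 0 → 1
11 → 0, 10, 8 → 3
0 → none → 0
10 → 8 → 1
8 → none → 0
Sum: 5 + 1 + 3 + 0 + 1 + 0 = 10
Change: 10 − 9 = +1

+1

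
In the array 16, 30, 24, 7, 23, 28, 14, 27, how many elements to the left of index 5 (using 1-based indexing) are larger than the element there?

The element at index 5 is 23.
Elements before it: 16, 30, 24, 7
Those larger than 23: 30, 24

2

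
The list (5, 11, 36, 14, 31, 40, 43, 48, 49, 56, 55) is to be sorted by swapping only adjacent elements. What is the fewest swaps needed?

Minimum adjacent swaps = number of inversions (each swap of adjacent out-of-order elements removes one inversion and no swap can remove more).
Count inversions — for each element, later elements that are smaller:
5: none → 0
11: none → 0
36: 14, 31 → 2
14: none → 0
31: none → 0
40: none → 0
43: none → 0
48: none → 0
49: none → 0
56: 55 → 1
55: none → 0
Total inversions: 0 + 0 + 2 + 0 + 0 + 0 + 0 + 0 + 0 + 1 + 0 = 3

3 adjacent swaps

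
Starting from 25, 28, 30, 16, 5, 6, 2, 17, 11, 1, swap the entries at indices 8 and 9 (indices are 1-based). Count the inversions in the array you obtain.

33 inversions

Positions 8 and 9 hold 17 and 11; after swapping, the array is [25, 28, 30, 16, 5, 6, 2, 11, 17, 1].
Sweep left to right; for each value list the smaller values that follow it:
25 → 16, 5, 6, 2, 11, 17, 1 → 7
28 → 16, 5, 6, 2, 11, 17, 1 → 7
30 → 16, 5, 6, 2, 11, 17, 1 → 7
16 → 5, 6, 2, 11, 1 → 5
5 → 2, 1 → 2
6 → 2, 1 → 2
2 → 1 → 1
11 → 1 → 1
17 → 1 → 1
1 → none → 0
Sum: 7 + 7 + 7 + 5 + 2 + 2 + 1 + 1 + 1 + 0 = 33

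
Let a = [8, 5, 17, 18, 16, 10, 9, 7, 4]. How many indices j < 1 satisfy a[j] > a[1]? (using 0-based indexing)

1

The element at index 1 is 5.
Elements before it: 8
Those larger than 5: 8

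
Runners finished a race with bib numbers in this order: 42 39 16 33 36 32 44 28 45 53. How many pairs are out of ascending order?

Element-by-element contributions:
42 → 39, 16, 33, 36, 32, 28 → 6
39 → 16, 33, 36, 32, 28 → 5
16 → none → 0
33 → 32, 28 → 2
36 → 32, 28 → 2
32 → 28 → 1
44 → 28 → 1
28 → none → 0
45 → none → 0
53 → none → 0
Sum: 6 + 5 + 0 + 2 + 2 + 1 + 1 + 0 + 0 + 0 = 17

Inversions: 17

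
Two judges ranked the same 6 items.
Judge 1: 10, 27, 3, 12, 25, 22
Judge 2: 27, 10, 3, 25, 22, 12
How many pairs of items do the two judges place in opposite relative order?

3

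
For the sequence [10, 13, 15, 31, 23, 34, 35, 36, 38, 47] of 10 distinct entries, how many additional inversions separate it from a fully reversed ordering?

Maximum inversions for 10 distinct elements is C(10, 2) = 10·9/2 = 45.
Current inversions — for each element, count later smaller elements:
10: 0
13: 0
15: 0
31: 1
23: 0
34: 0
35: 0
36: 0
38: 0
47: 0
Current total: 0 + 0 + 0 + 1 + 0 + 0 + 0 + 0 + 0 + 0 = 1
Shortfall: 45 − 1 = 44

44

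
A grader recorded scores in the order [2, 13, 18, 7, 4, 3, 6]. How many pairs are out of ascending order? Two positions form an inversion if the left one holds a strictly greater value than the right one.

Count, for each position, how many later elements it exceeds:
2: 0
13: 4
18: 4
7: 3
4: 1
3: 0
6: 0
Sum: 0 + 4 + 4 + 3 + 1 + 0 + 0 = 12

12 inversions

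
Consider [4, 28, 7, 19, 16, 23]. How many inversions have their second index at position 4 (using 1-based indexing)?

The element at index 4 is 19.
Elements before it: 4, 28, 7
Those larger than 19: 28

1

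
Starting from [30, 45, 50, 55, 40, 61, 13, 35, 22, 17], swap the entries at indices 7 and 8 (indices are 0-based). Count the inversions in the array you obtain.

28

Positions 7 and 8 hold 35 and 22; after swapping, the array is [30, 45, 50, 55, 40, 61, 13, 22, 35, 17].
Element-by-element contributions:
30 → 13, 22, 17 → 3
45 → 40, 13, 22, 35, 17 → 5
50 → 40, 13, 22, 35, 17 → 5
55 → 40, 13, 22, 35, 17 → 5
40 → 13, 22, 35, 17 → 4
61 → 13, 22, 35, 17 → 4
13 → none → 0
22 → 17 → 1
35 → 17 → 1
17 → none → 0
Sum: 3 + 5 + 5 + 5 + 4 + 4 + 0 + 1 + 1 + 0 = 28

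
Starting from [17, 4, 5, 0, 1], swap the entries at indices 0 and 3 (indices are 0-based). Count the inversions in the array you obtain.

3 inversions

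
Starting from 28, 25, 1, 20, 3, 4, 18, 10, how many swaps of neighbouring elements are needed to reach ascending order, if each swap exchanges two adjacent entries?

Minimum adjacent swaps = number of inversions (each swap of adjacent out-of-order elements removes one inversion and no swap can remove more).
Count inversions — for each element, later elements that are smaller:
28: 25, 1, 20, 3, 4, 18, 10 → 7
25: 1, 20, 3, 4, 18, 10 → 6
1: none → 0
20: 3, 4, 18, 10 → 4
3: none → 0
4: none → 0
18: 10 → 1
10: none → 0
Total inversions: 7 + 6 + 0 + 4 + 0 + 0 + 1 + 0 = 18

18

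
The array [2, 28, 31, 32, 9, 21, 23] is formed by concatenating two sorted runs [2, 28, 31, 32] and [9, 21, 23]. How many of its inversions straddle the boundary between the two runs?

For each element r of the right run, count left-run elements greater than r:
r = 9: 28, 31, 32 → 3
r = 21: 28, 31, 32 → 3
r = 23: 28, 31, 32 → 3
Cross-inversions: 3 + 3 + 3 = 9

9 cross-inversions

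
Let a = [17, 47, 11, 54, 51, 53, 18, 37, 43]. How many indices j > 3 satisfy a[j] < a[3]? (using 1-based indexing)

0

The element at index 3 is 11.
Elements after it: 54, 51, 53, 18, 37, 43
None of them are smaller than 11.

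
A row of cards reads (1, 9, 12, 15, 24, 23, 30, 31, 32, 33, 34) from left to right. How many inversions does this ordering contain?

1 inversion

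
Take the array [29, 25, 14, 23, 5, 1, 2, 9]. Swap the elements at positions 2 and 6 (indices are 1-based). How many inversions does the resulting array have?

Positions 2 and 6 hold 25 and 1; after swapping, the array is [29, 1, 14, 23, 5, 25, 2, 9].
Element-by-element contributions:
29: 7
1: 0
14: 3
23: 3
5: 1
25: 2
2: 0
9: 0
Sum: 7 + 0 + 3 + 3 + 1 + 2 + 0 + 0 = 16

16 inversions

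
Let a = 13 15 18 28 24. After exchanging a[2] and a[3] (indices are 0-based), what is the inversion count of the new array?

2 inversions

Positions 2 and 3 hold 18 and 28; after swapping, the array is [13, 15, 28, 18, 24].
Sweep left to right; for each value list the smaller values that follow it:
13 → none → 0
15 → none → 0
28 → 18, 24 → 2
18 → none → 0
24 → none → 0
Sum: 0 + 0 + 2 + 0 + 0 = 2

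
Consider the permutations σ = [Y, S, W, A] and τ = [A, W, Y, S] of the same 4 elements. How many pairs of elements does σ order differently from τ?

5

Assign each item its position (1..4) in the first ordering, then rewrite the second ordering as that position sequence:
positions: Y→1, S→2, W→3, A→4
second ordering as positions: [4, 3, 1, 2]
Discordant pairs = inversions in this position sequence.
4: 3, 1, 2 → 3
3: 1, 2 → 2
1: 0
2: 0
Total: 3 + 2 + 0 + 0 = 5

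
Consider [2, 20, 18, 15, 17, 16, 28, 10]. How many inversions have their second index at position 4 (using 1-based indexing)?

2

The element at index 4 is 15.
Elements before it: 2, 20, 18
Those larger than 15: 20, 18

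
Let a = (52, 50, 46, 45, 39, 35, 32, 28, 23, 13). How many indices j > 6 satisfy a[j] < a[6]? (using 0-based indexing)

The element at index 6 is 32.
Elements after it: 28, 23, 13
Those smaller than 32: 28, 23, 13

3 such elements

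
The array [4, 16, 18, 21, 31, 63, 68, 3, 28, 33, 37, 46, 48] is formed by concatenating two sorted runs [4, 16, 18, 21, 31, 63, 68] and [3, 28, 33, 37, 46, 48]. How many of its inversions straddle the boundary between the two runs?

For each element r of the right run, count left-run elements greater than r:
r = 3: 4, 16, 18, 21, 31, 63, 68 → 7
r = 28: 31, 63, 68 → 3
r = 33: 63, 68 → 2
r = 37: 63, 68 → 2
r = 46: 63, 68 → 2
r = 48: 63, 68 → 2
Cross-inversions: 7 + 3 + 2 + 2 + 2 + 2 = 18

18 cross-inversions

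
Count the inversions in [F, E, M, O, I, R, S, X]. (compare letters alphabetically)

3

Element-by-element contributions:
F → E → 1
E → none → 0
M → I → 1
O → I → 1
I → none → 0
R → none → 0
S → none → 0
X → none → 0
Sum: 1 + 0 + 1 + 1 + 0 + 0 + 0 + 0 = 3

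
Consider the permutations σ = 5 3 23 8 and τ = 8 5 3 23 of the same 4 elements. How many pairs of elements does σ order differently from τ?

3

Assign each item its position (1..4) in the first ordering, then rewrite the second ordering as that position sequence:
positions: 5→1, 3→2, 23→3, 8→4
second ordering as positions: [4, 1, 2, 3]
Discordant pairs = inversions in this position sequence.
4: 1, 2, 3 → 3
1: 0
2: 0
3: 0
Total: 3 + 0 + 0 + 0 = 3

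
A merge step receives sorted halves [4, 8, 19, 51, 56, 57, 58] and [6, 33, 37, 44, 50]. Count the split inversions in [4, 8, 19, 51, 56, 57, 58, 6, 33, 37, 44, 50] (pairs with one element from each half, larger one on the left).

For each element r of the right run, count left-run elements greater than r:
r = 6: 8, 19, 51, 56, 57, 58 → 6
r = 33: 51, 56, 57, 58 → 4
r = 37: 51, 56, 57, 58 → 4
r = 44: 51, 56, 57, 58 → 4
r = 50: 51, 56, 57, 58 → 4
Cross-inversions: 6 + 4 + 4 + 4 + 4 = 22

22 split inversions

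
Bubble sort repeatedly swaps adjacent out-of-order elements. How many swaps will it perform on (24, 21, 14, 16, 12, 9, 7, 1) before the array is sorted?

27 swaps

Minimum adjacent swaps = number of inversions (each swap of adjacent out-of-order elements removes one inversion and no swap can remove more).
Count inversions — for each element, later elements that are smaller:
24: 21, 14, 16, 12, 9, 7, 1 → 7
21: 14, 16, 12, 9, 7, 1 → 6
14: 12, 9, 7, 1 → 4
16: 12, 9, 7, 1 → 4
12: 9, 7, 1 → 3
9: 7, 1 → 2
7: 1 → 1
1: none → 0
Total inversions: 7 + 6 + 4 + 4 + 3 + 2 + 1 + 0 = 27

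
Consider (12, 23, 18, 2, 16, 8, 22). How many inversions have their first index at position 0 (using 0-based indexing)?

The element at index 0 is 12.
Elements after it: 23, 18, 2, 16, 8, 22
Those smaller than 12: 2, 8

2 such elements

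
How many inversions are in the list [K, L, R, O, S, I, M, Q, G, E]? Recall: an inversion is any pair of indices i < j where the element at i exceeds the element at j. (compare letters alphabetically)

28 inversions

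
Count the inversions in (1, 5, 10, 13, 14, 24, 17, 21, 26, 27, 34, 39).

2

For each element, count later entries that are smaller:
1: 0
5: 0
10: 0
13: 0
14: 0
24: 2
17: 0
21: 0
26: 0
27: 0
34: 0
39: 0
Sum: 0 + 0 + 0 + 0 + 0 + 2 + 0 + 0 + 0 + 0 + 0 + 0 = 2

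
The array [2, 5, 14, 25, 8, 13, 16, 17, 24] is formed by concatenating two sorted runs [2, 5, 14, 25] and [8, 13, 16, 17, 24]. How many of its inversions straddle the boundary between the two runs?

There are 7 cross-inversions.

Count, for every r in R, how many entries of L exceed r:
r = 8: 14, 25 → 2
r = 13: 14, 25 → 2
r = 16: 25 → 1
r = 17: 25 → 1
r = 24: 25 → 1
Cross-inversions: 2 + 2 + 1 + 1 + 1 = 7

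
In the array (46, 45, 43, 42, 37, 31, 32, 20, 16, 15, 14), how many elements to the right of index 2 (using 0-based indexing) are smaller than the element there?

The element at index 2 is 43.
Elements after it: 42, 37, 31, 32, 20, 16, 15, 14
Those smaller than 43: 42, 37, 31, 32, 20, 16, 15, 14

8 such elements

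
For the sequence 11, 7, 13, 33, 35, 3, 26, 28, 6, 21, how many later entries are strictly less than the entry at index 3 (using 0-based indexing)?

The element at index 3 is 33.
Elements after it: 35, 3, 26, 28, 6, 21
Those smaller than 33: 3, 26, 28, 6, 21

5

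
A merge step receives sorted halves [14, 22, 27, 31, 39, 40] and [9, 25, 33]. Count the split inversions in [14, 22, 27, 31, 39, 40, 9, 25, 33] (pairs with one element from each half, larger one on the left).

12 split inversions

Count, for every r in R, how many entries of L exceed r:
r = 9: 14, 22, 27, 31, 39, 40 → 6
r = 25: 27, 31, 39, 40 → 4
r = 33: 39, 40 → 2
Cross-inversions: 6 + 4 + 2 = 12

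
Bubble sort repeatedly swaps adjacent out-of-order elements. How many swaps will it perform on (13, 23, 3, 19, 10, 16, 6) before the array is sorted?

Swaps: 13

Minimum adjacent swaps = number of inversions (each swap of adjacent out-of-order elements removes one inversion and no swap can remove more).
Count inversions — for each element, later elements that are smaller:
13: 3, 10, 6 → 3
23: 3, 19, 10, 16, 6 → 5
3: none → 0
19: 10, 16, 6 → 3
10: 6 → 1
16: 6 → 1
6: none → 0
Total inversions: 3 + 5 + 0 + 3 + 1 + 1 + 0 = 13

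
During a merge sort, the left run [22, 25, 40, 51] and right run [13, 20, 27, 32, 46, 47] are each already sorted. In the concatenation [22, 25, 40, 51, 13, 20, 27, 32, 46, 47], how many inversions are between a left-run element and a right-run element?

Count, for every r in R, how many entries of L exceed r:
r = 13: 22, 25, 40, 51 → 4
r = 20: 22, 25, 40, 51 → 4
r = 27: 40, 51 → 2
r = 32: 40, 51 → 2
r = 46: 51 → 1
r = 47: 51 → 1
Cross-inversions: 4 + 4 + 2 + 2 + 1 + 1 = 14

There are 14 cross-inversions.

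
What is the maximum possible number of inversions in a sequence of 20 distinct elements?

190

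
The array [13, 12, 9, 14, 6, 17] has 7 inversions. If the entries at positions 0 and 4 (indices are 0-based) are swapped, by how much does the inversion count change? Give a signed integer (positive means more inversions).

-5

Positions 0 and 4 hold 13 and 6; after swapping, the array is [6, 12, 9, 14, 13, 17].
Count, for each position, how many later elements it exceeds:
6 → none → 0
12 → 9 → 1
9 → none → 0
14 → 13 → 1
13 → none → 0
17 → none → 0
Sum: 0 + 1 + 0 + 1 + 0 + 0 = 2
Change: 2 − 7 = -5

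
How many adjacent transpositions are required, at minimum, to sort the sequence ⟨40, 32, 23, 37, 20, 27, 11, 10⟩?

24

Minimum adjacent swaps = number of inversions (each swap of adjacent out-of-order elements removes one inversion and no swap can remove more).
Count inversions — for each element, later elements that are smaller:
40: 32, 23, 37, 20, 27, 11, 10 → 7
32: 23, 20, 27, 11, 10 → 5
23: 20, 11, 10 → 3
37: 20, 27, 11, 10 → 4
20: 11, 10 → 2
27: 11, 10 → 2
11: 10 → 1
10: none → 0
Total inversions: 7 + 5 + 3 + 4 + 2 + 2 + 1 + 0 = 24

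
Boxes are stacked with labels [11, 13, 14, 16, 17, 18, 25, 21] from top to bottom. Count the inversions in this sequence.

Inversions: 1

Element-by-element contributions:
11 → none → 0
13 → none → 0
14 → none → 0
16 → none → 0
17 → none → 0
18 → none → 0
25 → 21 → 1
21 → none → 0
Sum: 0 + 0 + 0 + 0 + 0 + 0 + 1 + 0 = 1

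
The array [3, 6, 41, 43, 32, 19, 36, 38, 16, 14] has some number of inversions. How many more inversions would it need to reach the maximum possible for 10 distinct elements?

23

Maximum inversions for 10 distinct elements is C(10, 2) = 10·9/2 = 45.
Current inversions — for each element, count later smaller elements:
3: 0
6: 0
41: 6
43: 6
32: 3
19: 2
36: 2
38: 2
16: 1
14: 0
Current total: 0 + 0 + 6 + 6 + 3 + 2 + 2 + 2 + 1 + 0 = 22
Shortfall: 45 − 22 = 23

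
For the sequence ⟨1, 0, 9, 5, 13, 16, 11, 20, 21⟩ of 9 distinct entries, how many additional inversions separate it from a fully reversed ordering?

32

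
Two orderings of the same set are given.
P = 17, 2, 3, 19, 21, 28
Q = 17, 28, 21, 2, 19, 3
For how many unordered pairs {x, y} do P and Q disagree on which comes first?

Assign each item its position (1..6) in the first ordering, then rewrite the second ordering as that position sequence:
positions: 17→1, 2→2, 3→3, 19→4, 21→5, 28→6
second ordering as positions: [1, 6, 5, 2, 4, 3]
Discordant pairs = inversions in this position sequence.
1: 0
6: 5, 2, 4, 3 → 4
5: 2, 4, 3 → 3
2: 0
4: 3 → 1
3: 0
Total: 0 + 4 + 3 + 0 + 1 + 0 = 8

8 disagreeing pairs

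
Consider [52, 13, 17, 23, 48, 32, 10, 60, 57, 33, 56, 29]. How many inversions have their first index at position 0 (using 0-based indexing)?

8

The element at index 0 is 52.
Elements after it: 13, 17, 23, 48, 32, 10, 60, 57, 33, 56, 29
Those smaller than 52: 13, 17, 23, 48, 32, 10, 33, 29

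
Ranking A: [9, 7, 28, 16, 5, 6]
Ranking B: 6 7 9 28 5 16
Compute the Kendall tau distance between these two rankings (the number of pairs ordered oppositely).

Assign each item its position (1..6) in the first ordering, then rewrite the second ordering as that position sequence:
positions: 9→1, 7→2, 28→3, 16→4, 5→5, 6→6
second ordering as positions: [6, 2, 1, 3, 5, 4]
Discordant pairs = inversions in this position sequence.
6: 2, 1, 3, 5, 4 → 5
2: 1 → 1
1: 0
3: 0
5: 4 → 1
4: 0
Total: 5 + 1 + 0 + 0 + 1 + 0 = 7

7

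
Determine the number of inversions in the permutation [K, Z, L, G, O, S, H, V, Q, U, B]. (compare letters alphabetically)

27

For each element, count later entries that are smaller:
K: 3
Z: 9
L: 3
G: 1
O: 2
S: 3
H: 1
V: 3
Q: 1
U: 1
B: 0
Sum: 3 + 9 + 3 + 1 + 2 + 3 + 1 + 3 + 1 + 1 + 0 = 27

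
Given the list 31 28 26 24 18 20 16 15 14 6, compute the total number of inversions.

Count, for each position, how many later elements it exceeds:
31: 9
28: 8
26: 7
24: 6
18: 4
20: 4
16: 3
15: 2
14: 1
6: 0
Sum: 9 + 8 + 7 + 6 + 4 + 4 + 3 + 2 + 1 + 0 = 44

44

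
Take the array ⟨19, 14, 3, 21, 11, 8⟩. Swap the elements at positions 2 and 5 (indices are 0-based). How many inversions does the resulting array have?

11 inversions

Positions 2 and 5 hold 3 and 8; after swapping, the array is [19, 14, 8, 21, 11, 3].
Sweep left to right; for each value list the smaller values that follow it:
19: 4
14: 3
8: 1
21: 2
11: 1
3: 0
Sum: 4 + 3 + 1 + 2 + 1 + 0 = 11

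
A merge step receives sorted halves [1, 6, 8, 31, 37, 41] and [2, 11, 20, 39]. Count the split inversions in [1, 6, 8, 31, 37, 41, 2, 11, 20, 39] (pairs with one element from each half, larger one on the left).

12

For each element r of the right run, count left-run elements greater than r:
r = 2: 6, 8, 31, 37, 41 → 5
r = 11: 31, 37, 41 → 3
r = 20: 31, 37, 41 → 3
r = 39: 41 → 1
Cross-inversions: 5 + 3 + 3 + 1 = 12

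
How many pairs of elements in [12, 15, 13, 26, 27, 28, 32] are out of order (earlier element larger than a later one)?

1 inversion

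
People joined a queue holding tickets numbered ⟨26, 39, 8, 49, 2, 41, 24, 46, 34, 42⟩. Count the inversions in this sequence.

Count, for each position, how many later elements it exceeds:
26 → 8, 2, 24 → 3
39 → 8, 2, 24, 34 → 4
8 → 2 → 1
49 → 2, 41, 24, 46, 34, 42 → 6
2 → none → 0
41 → 24, 34 → 2
24 → none → 0
46 → 34, 42 → 2
34 → none → 0
42 → none → 0
Sum: 3 + 4 + 1 + 6 + 0 + 2 + 0 + 2 + 0 + 0 = 18

There are 18 inversions.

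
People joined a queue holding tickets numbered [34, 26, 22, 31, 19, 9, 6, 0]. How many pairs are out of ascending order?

Inversions: 26

Element-by-element contributions:
34 → 26, 22, 31, 19, 9, 6, 0 → 7
26 → 22, 19, 9, 6, 0 → 5
22 → 19, 9, 6, 0 → 4
31 → 19, 9, 6, 0 → 4
19 → 9, 6, 0 → 3
9 → 6, 0 → 2
6 → 0 → 1
0 → none → 0
Sum: 7 + 5 + 4 + 4 + 3 + 2 + 1 + 0 = 26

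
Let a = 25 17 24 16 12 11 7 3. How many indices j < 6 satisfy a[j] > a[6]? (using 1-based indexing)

5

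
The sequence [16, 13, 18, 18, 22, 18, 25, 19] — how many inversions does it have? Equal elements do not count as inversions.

4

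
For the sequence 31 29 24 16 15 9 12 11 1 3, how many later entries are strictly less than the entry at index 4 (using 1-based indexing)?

6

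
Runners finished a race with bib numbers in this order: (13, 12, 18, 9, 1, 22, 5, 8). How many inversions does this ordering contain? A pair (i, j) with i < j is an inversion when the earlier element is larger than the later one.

For each element, count later entries that are smaller:
13 → 12, 9, 1, 5, 8 → 5
12 → 9, 1, 5, 8 → 4
18 → 9, 1, 5, 8 → 4
9 → 1, 5, 8 → 3
1 → none → 0
22 → 5, 8 → 2
5 → none → 0
8 → none → 0
Sum: 5 + 4 + 4 + 3 + 0 + 2 + 0 + 0 = 18

18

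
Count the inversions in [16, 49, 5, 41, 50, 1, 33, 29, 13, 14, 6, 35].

Out-of-order pairs: 38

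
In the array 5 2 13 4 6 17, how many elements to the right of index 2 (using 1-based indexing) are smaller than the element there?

The element at index 2 is 2.
Elements after it: 13, 4, 6, 17
None of them are smaller than 2.

0 such elements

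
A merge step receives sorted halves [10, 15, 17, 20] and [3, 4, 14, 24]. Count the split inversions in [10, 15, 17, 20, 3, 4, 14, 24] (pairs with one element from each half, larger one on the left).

Split inversions: 11

Count, for every r in R, how many entries of L exceed r:
r = 3: 10, 15, 17, 20 → 4
r = 4: 10, 15, 17, 20 → 4
r = 14: 15, 17, 20 → 3
r = 24: none → 0
Cross-inversions: 4 + 4 + 3 + 0 = 11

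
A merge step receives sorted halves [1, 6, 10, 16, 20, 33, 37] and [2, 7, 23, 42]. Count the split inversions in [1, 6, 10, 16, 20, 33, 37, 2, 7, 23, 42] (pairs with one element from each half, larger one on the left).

For each element r of the right run, count left-run elements greater than r:
r = 2: 6, 10, 16, 20, 33, 37 → 6
r = 7: 10, 16, 20, 33, 37 → 5
r = 23: 33, 37 → 2
r = 42: none → 0
Cross-inversions: 6 + 5 + 2 + 0 = 13

Split inversions: 13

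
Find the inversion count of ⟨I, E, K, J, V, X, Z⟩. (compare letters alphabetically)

2 out-of-order pairs

Count, for each position, how many later elements it exceeds:
I: 1
E: 0
K: 1
J: 0
V: 0
X: 0
Z: 0
Sum: 1 + 0 + 1 + 0 + 0 + 0 + 0 = 2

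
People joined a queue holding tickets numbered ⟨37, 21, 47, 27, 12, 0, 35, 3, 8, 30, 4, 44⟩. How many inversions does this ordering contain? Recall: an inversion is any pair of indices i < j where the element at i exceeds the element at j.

Sweep left to right; for each value list the smaller values that follow it:
37: 9
21: 5
47: 9
27: 5
12: 4
0: 0
35: 4
3: 0
8: 1
30: 1
4: 0
44: 0
Sum: 9 + 5 + 9 + 5 + 4 + 0 + 4 + 0 + 1 + 1 + 0 + 0 = 38

38 inversions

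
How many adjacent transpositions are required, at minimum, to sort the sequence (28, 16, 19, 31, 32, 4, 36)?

7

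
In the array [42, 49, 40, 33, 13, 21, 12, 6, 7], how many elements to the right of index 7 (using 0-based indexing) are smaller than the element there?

The element at index 7 is 6.
Elements after it: 7
None of them are smaller than 6.

0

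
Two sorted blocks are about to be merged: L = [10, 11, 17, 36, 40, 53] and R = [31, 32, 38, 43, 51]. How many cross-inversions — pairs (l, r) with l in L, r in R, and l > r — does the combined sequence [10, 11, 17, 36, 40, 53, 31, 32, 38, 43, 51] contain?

10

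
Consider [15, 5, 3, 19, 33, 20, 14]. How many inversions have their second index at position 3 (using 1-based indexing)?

2

The element at index 3 is 3.
Elements before it: 15, 5
Those larger than 3: 15, 5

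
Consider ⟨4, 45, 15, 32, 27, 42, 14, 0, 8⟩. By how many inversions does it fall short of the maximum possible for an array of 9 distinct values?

Maximum inversions for 9 distinct elements is C(9, 2) = 9·8/2 = 36.
Current inversions — for each element, count later smaller elements:
4: 1
45: 7
15: 3
32: 4
27: 3
42: 3
14: 2
0: 0
8: 0
Current total: 1 + 7 + 3 + 4 + 3 + 3 + 2 + 0 + 0 = 23
Shortfall: 36 − 23 = 13

13 inversions short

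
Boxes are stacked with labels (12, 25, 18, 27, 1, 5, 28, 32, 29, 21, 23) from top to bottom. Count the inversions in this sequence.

20 inversions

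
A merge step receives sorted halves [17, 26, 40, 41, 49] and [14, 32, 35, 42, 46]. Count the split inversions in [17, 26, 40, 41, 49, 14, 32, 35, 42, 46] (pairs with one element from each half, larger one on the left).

13 cross-inversions

Count, for every r in R, how many entries of L exceed r:
r = 14: 17, 26, 40, 41, 49 → 5
r = 32: 40, 41, 49 → 3
r = 35: 40, 41, 49 → 3
r = 42: 49 → 1
r = 46: 49 → 1
Cross-inversions: 5 + 3 + 3 + 1 + 1 = 13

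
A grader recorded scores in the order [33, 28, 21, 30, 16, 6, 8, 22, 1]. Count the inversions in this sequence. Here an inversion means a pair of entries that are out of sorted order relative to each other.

Count, for each position, how many later elements it exceeds:
33 → 28, 21, 30, 16, 6, 8, 22, 1 → 8
28 → 21, 16, 6, 8, 22, 1 → 6
21 → 16, 6, 8, 1 → 4
30 → 16, 6, 8, 22, 1 → 5
16 → 6, 8, 1 → 3
6 → 1 → 1
8 → 1 → 1
22 → 1 → 1
1 → none → 0
Sum: 8 + 6 + 4 + 5 + 3 + 1 + 1 + 1 + 0 = 29

There are 29 inversions.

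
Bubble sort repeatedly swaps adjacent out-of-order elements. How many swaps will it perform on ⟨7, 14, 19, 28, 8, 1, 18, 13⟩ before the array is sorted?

14

Minimum adjacent swaps = number of inversions (each swap of adjacent out-of-order elements removes one inversion and no swap can remove more).
Count inversions — for each element, later elements that are smaller:
7: 1 → 1
14: 8, 1, 13 → 3
19: 8, 1, 18, 13 → 4
28: 8, 1, 18, 13 → 4
8: 1 → 1
1: none → 0
18: 13 → 1
13: none → 0
Total inversions: 1 + 3 + 4 + 4 + 1 + 0 + 1 + 0 = 14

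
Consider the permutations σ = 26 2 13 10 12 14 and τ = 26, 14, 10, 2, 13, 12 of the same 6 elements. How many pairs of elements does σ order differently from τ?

There are 6 discordant pairs.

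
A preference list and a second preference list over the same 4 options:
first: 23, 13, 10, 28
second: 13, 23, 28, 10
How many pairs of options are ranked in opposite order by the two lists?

2 pairs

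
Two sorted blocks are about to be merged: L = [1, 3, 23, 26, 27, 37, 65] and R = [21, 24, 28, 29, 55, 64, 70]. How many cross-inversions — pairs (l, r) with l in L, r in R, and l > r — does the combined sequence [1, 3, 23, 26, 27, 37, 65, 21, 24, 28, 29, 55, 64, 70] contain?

For each element r of the right run, count left-run elements greater than r:
r = 21: 23, 26, 27, 37, 65 → 5
r = 24: 26, 27, 37, 65 → 4
r = 28: 37, 65 → 2
r = 29: 37, 65 → 2
r = 55: 65 → 1
r = 64: 65 → 1
r = 70: none → 0
Cross-inversions: 5 + 4 + 2 + 2 + 1 + 1 + 0 = 15

15 split inversions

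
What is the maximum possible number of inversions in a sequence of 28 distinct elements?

378

A reversed (strictly descending) arrangement makes every pair an inversion, giving C(28, 2) inversions.
C(28, 2) = 28·27/2 = 378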